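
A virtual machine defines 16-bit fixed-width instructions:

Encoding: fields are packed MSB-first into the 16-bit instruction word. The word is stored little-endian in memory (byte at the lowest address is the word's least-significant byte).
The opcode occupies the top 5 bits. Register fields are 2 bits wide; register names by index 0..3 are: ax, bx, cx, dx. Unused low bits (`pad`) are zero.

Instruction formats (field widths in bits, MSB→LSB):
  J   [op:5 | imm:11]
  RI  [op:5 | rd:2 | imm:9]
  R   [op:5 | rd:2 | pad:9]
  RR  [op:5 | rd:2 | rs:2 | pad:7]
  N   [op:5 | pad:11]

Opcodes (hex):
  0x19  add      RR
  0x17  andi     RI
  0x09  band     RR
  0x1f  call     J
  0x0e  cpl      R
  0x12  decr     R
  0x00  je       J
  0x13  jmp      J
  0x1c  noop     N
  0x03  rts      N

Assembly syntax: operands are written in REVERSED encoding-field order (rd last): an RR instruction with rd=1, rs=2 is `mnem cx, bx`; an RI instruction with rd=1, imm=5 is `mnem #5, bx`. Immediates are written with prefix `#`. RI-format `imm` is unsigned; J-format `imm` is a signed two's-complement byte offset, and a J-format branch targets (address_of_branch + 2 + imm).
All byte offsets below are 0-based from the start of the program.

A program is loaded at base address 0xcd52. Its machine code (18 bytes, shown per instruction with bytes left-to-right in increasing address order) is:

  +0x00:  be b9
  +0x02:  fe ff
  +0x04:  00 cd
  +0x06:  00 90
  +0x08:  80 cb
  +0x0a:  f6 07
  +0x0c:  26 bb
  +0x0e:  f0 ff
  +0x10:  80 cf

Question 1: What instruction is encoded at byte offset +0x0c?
andi #294, bx

+0x0c: 26 bb ⇒ word 0xbb26 (little)
  op=0xbb26>>11=0x17 ⇒ andi (RI)
  rd: (w>>9)&0x3=0x1 → bx
  imm: (w>>0)&0x1ff=0x126 → #294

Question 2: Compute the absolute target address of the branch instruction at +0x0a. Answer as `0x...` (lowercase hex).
off 0x0a: read f6 07 as little → 0x07f6
  opcode bits[15:11]=0x0: je/J
  [10:0] imm=2038 (s11→-10) = #-10
  target = base 0xcd52 + off 0x0a + 2 + imm -10 = 0xcd54

0xcd54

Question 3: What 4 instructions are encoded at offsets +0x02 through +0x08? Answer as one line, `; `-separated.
call #-2; add cx, cx; decr ax; add dx, bx

+0x02: fe ff ⇒ word 0xfffe (little)
  op=0xfffe>>11=0x1f ⇒ call (J)
  imm: (w>>0)&0x7ff=0x7fe (s11→-2) → #-2
+0x04: 00 cd ⇒ word 0xcd00 (little)
  op=0xcd00>>11=0x19 ⇒ add (RR)
  rd: (w>>9)&0x3=0x2 → cx
  rs: (w>>7)&0x3=0x2 → cx
+0x06: 00 90 ⇒ word 0x9000 (little)
  op=0x9000>>11=0x12 ⇒ decr (R)
  rd: (w>>9)&0x3=0x0 → ax
+0x08: 80 cb ⇒ word 0xcb80 (little)
  op=0xcb80>>11=0x19 ⇒ add (RR)
  rd: (w>>9)&0x3=0x1 → bx
  rs: (w>>7)&0x3=0x3 → dx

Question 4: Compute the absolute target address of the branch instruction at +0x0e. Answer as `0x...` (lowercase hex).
0xcd52

off 0x0e: read f0 ff as little → 0xfff0
  op=0xfff0>>11=0x1f ⇒ call (J)
  [10:0] imm=2032 (s11→-16) = #-16
  target = base 0xcd52 + off 0x0e + 2 + imm -16 = 0xcd52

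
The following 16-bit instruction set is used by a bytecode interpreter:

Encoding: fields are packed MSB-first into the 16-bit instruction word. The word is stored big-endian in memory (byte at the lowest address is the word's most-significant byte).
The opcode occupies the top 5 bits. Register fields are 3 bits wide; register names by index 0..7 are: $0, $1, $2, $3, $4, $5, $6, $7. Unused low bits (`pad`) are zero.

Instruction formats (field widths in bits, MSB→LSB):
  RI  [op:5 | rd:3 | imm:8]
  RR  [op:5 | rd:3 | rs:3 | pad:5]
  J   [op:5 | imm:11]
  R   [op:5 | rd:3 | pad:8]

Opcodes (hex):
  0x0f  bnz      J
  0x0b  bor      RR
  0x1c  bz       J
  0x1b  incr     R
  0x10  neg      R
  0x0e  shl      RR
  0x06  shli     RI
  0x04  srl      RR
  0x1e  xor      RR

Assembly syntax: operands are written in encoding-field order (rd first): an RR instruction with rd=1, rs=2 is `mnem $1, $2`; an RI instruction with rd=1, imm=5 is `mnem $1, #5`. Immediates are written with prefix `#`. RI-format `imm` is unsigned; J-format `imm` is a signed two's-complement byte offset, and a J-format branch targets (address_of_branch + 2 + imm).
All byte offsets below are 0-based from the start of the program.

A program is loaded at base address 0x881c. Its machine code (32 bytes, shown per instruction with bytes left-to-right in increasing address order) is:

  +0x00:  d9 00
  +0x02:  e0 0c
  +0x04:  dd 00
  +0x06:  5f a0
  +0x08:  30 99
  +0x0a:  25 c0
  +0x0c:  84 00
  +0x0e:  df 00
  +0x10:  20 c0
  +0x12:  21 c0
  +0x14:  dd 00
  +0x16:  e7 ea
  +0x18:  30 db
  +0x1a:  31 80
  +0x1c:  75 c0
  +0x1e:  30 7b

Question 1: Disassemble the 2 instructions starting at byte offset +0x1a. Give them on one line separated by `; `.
shli $1, #128; shl $5, $6

+0x1a: 31 80 ⇒ word 0x3180 (big)
  op=0x3180>>11=0x6 ⇒ shli (RI)
  rd: (w>>8)&0x7=0x1 → $1
  imm: (w>>0)&0xff=0x80 → #128
+0x1c: 75 c0 ⇒ word 0x75c0 (big)
  op=0x75c0>>11=0xe ⇒ shl (RR)
  rd: (w>>8)&0x7=0x5 → $5
  rs: (w>>5)&0x7=0x6 → $6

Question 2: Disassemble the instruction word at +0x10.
off 0x10: read 20 c0 as big → 0x20c0
  opcode bits[15:11]=0x4: srl/RR
  rd: (w>>8)&0x7=0x0 → $0
  rs: (w>>5)&0x7=0x6 → $6

srl $0, $6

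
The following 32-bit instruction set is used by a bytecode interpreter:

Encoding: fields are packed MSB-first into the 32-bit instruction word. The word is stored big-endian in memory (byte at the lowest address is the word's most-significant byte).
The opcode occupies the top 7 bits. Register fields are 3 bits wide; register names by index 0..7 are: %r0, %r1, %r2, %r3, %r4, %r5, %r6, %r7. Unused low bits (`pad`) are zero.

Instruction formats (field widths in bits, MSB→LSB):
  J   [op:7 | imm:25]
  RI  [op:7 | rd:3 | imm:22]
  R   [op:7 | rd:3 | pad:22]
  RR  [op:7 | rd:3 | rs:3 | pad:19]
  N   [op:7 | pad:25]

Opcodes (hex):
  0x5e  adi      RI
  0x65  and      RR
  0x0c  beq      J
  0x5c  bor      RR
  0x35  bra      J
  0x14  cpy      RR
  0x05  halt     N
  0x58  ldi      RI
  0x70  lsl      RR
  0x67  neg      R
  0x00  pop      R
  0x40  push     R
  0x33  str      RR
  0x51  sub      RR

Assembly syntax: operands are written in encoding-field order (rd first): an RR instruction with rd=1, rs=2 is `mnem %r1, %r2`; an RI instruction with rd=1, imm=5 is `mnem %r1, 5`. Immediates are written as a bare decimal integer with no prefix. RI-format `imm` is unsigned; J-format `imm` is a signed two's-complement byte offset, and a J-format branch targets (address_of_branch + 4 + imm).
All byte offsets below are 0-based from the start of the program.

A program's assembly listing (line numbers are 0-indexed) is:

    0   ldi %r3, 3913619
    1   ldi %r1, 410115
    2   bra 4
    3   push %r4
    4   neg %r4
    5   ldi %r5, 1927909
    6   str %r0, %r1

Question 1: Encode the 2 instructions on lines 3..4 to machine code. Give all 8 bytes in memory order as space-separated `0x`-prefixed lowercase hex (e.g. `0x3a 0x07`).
L3: push op=0x40:7|rd=4:3|pad=0:22 ⇒ 0x81000000 ⇒ big 81 00 00 00
L4: neg op=0x67:7|rd=4:3|pad=0:22 ⇒ 0xcf000000 ⇒ big cf 00 00 00

0x81 0x00 0x00 0x00 0xcf 0x00 0x00 0x00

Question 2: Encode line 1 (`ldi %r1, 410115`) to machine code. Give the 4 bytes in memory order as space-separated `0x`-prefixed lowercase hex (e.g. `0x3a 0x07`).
1. ldi fields op=0x58:7|rd=1:3|imm=410115:22 → word b0464203h → b0 46 42 03

0xb0 0x46 0x42 0x03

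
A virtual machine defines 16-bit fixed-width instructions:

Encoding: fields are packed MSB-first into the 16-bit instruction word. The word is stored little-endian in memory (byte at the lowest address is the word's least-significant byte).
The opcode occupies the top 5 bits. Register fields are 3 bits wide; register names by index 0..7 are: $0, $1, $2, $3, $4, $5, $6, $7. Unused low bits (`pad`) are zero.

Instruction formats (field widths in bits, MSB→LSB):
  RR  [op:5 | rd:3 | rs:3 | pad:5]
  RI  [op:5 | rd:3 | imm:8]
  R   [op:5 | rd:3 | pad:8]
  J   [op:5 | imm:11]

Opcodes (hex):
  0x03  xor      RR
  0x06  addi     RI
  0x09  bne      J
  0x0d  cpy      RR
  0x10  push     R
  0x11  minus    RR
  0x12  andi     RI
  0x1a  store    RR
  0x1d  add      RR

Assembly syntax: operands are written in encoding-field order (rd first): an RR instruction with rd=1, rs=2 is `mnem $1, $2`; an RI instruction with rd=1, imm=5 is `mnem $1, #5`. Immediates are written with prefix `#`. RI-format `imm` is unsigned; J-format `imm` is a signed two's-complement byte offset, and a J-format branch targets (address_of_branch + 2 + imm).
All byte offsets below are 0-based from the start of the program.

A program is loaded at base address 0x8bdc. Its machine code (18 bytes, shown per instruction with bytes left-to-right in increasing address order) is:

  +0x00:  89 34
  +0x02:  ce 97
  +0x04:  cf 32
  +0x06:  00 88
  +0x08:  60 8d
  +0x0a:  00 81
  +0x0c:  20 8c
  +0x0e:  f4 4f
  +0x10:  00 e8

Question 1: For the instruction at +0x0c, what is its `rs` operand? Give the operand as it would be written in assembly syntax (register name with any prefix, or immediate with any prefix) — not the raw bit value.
$1

[0c] 20 8c → 0x8c20
  op=0x8c20>>11=0x11 ⇒ minus (RR)
  rd: (w>>8)&0x7=0x4 → $4
  rs: (w>>5)&0x7=0x1 → $1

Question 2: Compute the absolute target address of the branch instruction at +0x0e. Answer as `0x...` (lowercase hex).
0x8be0

@+0e  little-endian(f4 4f) = 0x4ff4
  op=0x4ff4>>11=0x9 ⇒ bne (J)
  imm@[10:0]=0x7f4 (s11→-12) ⇒ #-12
  target = base 0x8bdc + off 0x0e + 2 + imm -12 = 0x8be0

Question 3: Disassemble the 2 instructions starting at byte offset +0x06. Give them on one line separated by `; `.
@+06  little-endian(00 88) = 0x8800
  opcode bits[15:11]=0x11: minus/RR
  rd@[10:8]=0x0 ⇒ $0
  rs@[7:5]=0x0 ⇒ $0
@+08  little-endian(60 8d) = 0x8d60
  opcode bits[15:11]=0x11: minus/RR
  rd@[10:8]=0x5 ⇒ $5
  rs@[7:5]=0x3 ⇒ $3

minus $0, $0; minus $5, $3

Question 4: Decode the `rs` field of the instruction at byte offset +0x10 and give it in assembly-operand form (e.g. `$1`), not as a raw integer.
off 0x10: read 00 e8 as little → 0xe800
  opcode bits[15:11]=0x1d: add/RR
  rd@[10:8]=0x0 ⇒ $0
  rs@[7:5]=0x0 ⇒ $0

$0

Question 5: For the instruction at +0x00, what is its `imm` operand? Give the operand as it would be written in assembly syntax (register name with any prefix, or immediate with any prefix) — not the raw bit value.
#137

[00] 89 34 → 0x3489
  top 5b → 0x6 → addi [RI]
  rd: (w>>8)&0x7=0x4 → $4
  imm: (w>>0)&0xff=0x89 → #137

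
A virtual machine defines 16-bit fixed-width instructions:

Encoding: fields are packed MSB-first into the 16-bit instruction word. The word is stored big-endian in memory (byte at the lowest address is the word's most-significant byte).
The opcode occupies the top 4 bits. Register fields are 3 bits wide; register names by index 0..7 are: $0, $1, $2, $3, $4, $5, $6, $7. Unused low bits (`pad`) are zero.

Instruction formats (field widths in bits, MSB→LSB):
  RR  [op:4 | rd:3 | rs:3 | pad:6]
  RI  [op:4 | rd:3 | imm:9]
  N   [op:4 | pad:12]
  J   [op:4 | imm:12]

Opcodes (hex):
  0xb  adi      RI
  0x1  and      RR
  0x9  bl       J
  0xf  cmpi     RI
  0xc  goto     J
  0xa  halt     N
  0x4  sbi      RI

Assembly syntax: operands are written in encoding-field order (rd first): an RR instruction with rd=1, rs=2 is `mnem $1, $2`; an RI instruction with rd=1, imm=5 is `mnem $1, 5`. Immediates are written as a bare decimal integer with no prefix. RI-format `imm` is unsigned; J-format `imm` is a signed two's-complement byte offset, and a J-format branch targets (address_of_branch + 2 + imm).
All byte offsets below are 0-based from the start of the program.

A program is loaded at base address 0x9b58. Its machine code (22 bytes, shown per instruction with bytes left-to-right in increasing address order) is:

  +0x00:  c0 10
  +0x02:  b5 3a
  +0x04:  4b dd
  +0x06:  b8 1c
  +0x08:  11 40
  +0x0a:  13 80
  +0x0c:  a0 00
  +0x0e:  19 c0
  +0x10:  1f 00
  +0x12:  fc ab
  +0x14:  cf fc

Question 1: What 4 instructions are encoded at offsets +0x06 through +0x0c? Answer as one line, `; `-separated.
adi $4, 28; and $0, $5; and $1, $6; halt

+0x06: b8 1c ⇒ word 0xb81c (big)
  top 4b → 0xb → adi [RI]
  rd: (w>>9)&0x7=0x4 → $4
  imm: (w>>0)&0x1ff=0x1c → 28
+0x08: 11 40 ⇒ word 0x1140 (big)
  top 4b → 0x1 → and [RR]
  rd: (w>>9)&0x7=0x0 → $0
  rs: (w>>6)&0x7=0x5 → $5
+0x0a: 13 80 ⇒ word 0x1380 (big)
  top 4b → 0x1 → and [RR]
  rd: (w>>9)&0x7=0x1 → $1
  rs: (w>>6)&0x7=0x6 → $6
+0x0c: a0 00 ⇒ word 0xa000 (big)
  top 4b → 0xa → halt [N]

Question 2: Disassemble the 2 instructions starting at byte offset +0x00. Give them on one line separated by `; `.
goto 16; adi $2, 314

off 0x00: read c0 10 as big → 0xc010
  top 4b → 0xc → goto [J]
  imm: (w>>0)&0xfff=0x10 → 16
off 0x02: read b5 3a as big → 0xb53a
  top 4b → 0xb → adi [RI]
  rd: (w>>9)&0x7=0x2 → $2
  imm: (w>>0)&0x1ff=0x13a → 314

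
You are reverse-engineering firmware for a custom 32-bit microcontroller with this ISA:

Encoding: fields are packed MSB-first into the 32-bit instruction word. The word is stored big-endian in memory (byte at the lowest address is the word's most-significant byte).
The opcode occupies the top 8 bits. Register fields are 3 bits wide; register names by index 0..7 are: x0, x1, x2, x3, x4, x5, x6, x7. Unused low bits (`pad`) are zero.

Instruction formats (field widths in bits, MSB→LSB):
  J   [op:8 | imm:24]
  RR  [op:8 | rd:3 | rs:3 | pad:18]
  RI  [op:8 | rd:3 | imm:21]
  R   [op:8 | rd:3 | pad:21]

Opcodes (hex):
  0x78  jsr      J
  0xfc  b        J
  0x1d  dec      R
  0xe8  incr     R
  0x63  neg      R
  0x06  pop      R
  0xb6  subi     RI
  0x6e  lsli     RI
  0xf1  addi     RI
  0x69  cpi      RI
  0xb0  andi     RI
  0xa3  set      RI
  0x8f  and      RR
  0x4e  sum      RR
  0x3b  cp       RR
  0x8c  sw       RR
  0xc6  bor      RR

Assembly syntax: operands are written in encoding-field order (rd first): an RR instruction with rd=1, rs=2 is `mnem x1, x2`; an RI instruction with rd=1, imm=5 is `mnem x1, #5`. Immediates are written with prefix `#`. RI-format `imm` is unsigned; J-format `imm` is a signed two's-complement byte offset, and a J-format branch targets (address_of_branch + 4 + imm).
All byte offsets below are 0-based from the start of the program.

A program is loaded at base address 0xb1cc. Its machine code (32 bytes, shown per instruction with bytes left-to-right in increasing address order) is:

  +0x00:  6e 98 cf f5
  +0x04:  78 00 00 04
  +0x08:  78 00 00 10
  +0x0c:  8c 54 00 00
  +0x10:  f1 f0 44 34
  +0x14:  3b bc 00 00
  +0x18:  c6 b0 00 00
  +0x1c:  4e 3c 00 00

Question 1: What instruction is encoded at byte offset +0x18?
+0x18: c6 b0 00 00 ⇒ word 0xc6b00000 (big)
  op=0xc6b00000>>24=0xc6 ⇒ bor (RR)
  rd@[23:21]=0x5 ⇒ x5
  rs@[20:18]=0x4 ⇒ x4

bor x5, x4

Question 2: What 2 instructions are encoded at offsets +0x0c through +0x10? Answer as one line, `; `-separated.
[0c] 8c 54 00 00 → 0x8c540000
  op=0x8c540000>>24=0x8c ⇒ sw (RR)
  rd: (w>>21)&0x7=0x2 → x2
  rs: (w>>18)&0x7=0x5 → x5
[10] f1 f0 44 34 → 0xf1f04434
  op=0xf1f04434>>24=0xf1 ⇒ addi (RI)
  rd: (w>>21)&0x7=0x7 → x7
  imm: (w>>0)&0x1fffff=0x104434 → #1066036

sw x2, x5; addi x7, #1066036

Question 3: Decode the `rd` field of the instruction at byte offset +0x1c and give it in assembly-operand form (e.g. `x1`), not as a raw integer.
[1c] 4e 3c 00 00 → 0x4e3c0000
  opcode bits[31:24]=0x4e: sum/RR
  rd: (w>>21)&0x7=0x1 → x1
  rs: (w>>18)&0x7=0x7 → x7

x1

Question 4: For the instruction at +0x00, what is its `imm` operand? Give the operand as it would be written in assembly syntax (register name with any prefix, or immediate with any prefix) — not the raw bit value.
#1626101

[00] 6e 98 cf f5 → 0x6e98cff5
  opcode bits[31:24]=0x6e: lsli/RI
  [23:21] rd=4 = x4
  [20:0] imm=1626101 = #1626101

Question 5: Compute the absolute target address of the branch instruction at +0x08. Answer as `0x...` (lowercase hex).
0xb1e8

off 0x08: read 78 00 00 10 as big → 0x78000010
  top 8b → 0x78 → jsr [J]
  [23:0] imm=16 = #16
  target = base 0xb1cc + off 0x08 + 4 + imm 16 = 0xb1e8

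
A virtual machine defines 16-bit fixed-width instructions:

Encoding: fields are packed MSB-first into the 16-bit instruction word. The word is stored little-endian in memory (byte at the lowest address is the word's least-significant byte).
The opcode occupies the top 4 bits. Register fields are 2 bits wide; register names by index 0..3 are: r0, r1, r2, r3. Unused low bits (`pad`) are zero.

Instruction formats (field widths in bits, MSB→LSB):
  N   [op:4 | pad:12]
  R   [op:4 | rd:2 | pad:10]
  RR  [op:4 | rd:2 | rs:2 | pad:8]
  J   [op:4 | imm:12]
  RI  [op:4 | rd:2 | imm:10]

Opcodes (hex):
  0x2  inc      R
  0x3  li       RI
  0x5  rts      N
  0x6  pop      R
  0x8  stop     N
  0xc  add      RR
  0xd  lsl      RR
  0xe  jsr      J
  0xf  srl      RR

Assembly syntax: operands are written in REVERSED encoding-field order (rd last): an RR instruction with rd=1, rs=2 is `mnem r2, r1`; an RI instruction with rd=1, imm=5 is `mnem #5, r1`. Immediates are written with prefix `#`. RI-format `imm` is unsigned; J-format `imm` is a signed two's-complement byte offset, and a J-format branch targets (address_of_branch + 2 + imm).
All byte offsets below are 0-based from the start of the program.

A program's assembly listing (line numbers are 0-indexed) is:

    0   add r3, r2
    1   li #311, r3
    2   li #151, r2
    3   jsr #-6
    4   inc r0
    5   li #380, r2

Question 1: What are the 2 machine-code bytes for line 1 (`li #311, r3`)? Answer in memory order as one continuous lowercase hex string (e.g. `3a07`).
line 1 (li): pack op=0x3:4|rd=3:2|imm=311:10 = 0x3d37; little→ 37 3d

373d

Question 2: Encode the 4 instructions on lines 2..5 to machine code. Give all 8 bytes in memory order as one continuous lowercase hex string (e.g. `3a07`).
9738faef00207c39

L2: li op=0x3:4|rd=2:2|imm=151:10 ⇒ 0x3897 ⇒ little 97 38
L3: jsr op=0xe:4|imm=-6:12 ⇒ 0xeffa ⇒ little fa ef
L4: inc op=0x2:4|rd=0:2|pad=0:10 ⇒ 0x2000 ⇒ little 00 20
L5: li op=0x3:4|rd=2:2|imm=380:10 ⇒ 0x397c ⇒ little 7c 39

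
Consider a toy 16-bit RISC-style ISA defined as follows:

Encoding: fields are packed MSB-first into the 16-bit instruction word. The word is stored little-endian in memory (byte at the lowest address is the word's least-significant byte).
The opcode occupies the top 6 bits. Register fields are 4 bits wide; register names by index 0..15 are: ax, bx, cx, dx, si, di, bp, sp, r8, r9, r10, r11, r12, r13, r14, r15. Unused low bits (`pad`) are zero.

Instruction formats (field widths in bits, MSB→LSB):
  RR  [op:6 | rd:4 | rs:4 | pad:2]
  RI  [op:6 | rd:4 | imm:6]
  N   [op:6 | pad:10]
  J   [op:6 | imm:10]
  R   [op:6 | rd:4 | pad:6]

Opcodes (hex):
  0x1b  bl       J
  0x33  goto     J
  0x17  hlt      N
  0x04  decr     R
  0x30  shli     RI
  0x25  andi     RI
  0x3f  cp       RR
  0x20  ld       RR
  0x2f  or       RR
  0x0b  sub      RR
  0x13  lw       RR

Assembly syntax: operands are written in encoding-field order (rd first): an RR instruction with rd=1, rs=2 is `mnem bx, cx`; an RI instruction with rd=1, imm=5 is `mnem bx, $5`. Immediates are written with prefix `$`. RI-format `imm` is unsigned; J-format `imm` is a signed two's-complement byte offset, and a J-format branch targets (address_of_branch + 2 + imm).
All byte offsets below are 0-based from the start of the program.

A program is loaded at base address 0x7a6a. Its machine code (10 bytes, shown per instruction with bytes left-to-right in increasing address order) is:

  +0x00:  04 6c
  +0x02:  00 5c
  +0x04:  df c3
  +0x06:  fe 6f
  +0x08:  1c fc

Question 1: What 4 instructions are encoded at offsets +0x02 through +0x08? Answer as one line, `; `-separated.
hlt; shli r15, $31; bl $-2; cp ax, sp

@+02  little-endian(00 5c) = 0x5c00
  op=0x5c00>>10=0x17 ⇒ hlt (N)
@+04  little-endian(df c3) = 0xc3df
  op=0xc3df>>10=0x30 ⇒ shli (RI)
  rd: (w>>6)&0xf=0xf → r15
  imm: (w>>0)&0x3f=0x1f → $31
@+06  little-endian(fe 6f) = 0x6ffe
  op=0x6ffe>>10=0x1b ⇒ bl (J)
  imm: (w>>0)&0x3ff=0x3fe (s10→-2) → $-2
@+08  little-endian(1c fc) = 0xfc1c
  op=0xfc1c>>10=0x3f ⇒ cp (RR)
  rd: (w>>6)&0xf=0x0 → ax
  rs: (w>>2)&0xf=0x7 → sp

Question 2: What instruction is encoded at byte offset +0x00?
off 0x00: read 04 6c as little → 0x6c04
  op=0x6c04>>10=0x1b ⇒ bl (J)
  imm: (w>>0)&0x3ff=0x4 → $4

bl $4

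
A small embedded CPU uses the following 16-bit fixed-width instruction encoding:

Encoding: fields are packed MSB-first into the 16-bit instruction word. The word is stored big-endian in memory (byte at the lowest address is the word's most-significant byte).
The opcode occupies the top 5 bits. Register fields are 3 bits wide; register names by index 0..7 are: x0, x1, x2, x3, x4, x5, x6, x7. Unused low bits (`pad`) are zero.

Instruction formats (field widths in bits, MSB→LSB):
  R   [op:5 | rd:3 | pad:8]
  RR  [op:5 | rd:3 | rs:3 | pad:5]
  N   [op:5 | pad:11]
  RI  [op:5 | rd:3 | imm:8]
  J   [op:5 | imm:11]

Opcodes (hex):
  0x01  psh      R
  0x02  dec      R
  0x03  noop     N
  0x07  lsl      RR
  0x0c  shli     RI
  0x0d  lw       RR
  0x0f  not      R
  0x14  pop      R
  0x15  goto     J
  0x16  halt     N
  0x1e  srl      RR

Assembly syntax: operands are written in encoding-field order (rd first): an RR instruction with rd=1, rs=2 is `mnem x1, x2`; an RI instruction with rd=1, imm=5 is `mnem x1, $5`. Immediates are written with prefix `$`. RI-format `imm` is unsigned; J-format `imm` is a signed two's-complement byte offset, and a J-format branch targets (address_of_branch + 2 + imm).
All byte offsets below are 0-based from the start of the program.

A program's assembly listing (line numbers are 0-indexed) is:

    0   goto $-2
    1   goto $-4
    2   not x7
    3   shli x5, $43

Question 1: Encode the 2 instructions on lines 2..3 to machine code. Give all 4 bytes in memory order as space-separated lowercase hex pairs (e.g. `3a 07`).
7f 00 65 2b

2. not fields op=0xf:5|rd=7:3|pad=0:8 → word 7f00h → 7f 00
3. shli fields op=0xc:5|rd=5:3|imm=43:8 → word 652bh → 65 2b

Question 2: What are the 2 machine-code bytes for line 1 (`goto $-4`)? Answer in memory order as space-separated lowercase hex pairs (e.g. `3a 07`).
af fc

1. goto fields op=0x15:5|imm=-4:11 → word affch → af fc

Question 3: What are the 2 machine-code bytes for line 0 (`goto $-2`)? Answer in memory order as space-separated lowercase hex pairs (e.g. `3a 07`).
af fe

L0: goto op=0x15:5|imm=-2:11 ⇒ 0xaffe ⇒ big af fe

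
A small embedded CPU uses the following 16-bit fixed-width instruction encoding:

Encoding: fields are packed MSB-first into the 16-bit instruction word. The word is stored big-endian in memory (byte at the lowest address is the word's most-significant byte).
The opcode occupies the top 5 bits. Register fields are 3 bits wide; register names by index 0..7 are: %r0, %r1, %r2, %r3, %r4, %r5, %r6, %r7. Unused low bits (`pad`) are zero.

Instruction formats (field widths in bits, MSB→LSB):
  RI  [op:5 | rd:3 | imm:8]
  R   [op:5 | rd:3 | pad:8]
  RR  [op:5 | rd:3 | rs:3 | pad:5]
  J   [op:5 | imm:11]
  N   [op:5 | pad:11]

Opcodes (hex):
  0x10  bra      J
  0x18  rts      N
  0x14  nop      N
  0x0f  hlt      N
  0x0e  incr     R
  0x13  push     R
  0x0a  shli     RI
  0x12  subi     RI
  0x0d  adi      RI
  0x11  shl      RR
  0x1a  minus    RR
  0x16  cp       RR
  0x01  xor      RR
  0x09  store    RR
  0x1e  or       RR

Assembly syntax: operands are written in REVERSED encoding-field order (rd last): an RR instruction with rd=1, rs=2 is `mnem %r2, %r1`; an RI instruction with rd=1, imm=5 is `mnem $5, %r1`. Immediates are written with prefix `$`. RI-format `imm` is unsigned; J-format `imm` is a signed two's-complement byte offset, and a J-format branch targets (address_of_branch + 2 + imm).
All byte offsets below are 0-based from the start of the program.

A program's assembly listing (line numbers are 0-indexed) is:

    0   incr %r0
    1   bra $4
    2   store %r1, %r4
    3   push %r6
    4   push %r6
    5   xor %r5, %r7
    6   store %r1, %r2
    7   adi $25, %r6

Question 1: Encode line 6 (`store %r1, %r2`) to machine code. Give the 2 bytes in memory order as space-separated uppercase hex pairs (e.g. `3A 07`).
4A 20

6. store fields op=0x9:5|rd=2:3|rs=1:3|pad=0:5 → word 4a20h → 4a 20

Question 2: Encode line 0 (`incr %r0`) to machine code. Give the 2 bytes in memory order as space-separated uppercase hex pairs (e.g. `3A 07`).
70 00

L0: incr op=0xe:5|rd=0:3|pad=0:8 ⇒ 0x7000 ⇒ big 70 00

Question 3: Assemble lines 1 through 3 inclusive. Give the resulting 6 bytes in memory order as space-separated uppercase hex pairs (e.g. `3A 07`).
80 04 4C 20 9E 00

L1: bra op=0x10:5|imm=4:11 ⇒ 0x8004 ⇒ big 80 04
L2: store op=0x9:5|rd=4:3|rs=1:3|pad=0:5 ⇒ 0x4c20 ⇒ big 4c 20
L3: push op=0x13:5|rd=6:3|pad=0:8 ⇒ 0x9e00 ⇒ big 9e 00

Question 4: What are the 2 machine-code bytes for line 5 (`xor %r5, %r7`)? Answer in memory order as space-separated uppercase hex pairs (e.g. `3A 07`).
0F A0

L5: xor op=0x1:5|rd=7:3|rs=5:3|pad=0:5 ⇒ 0x0fa0 ⇒ big 0f a0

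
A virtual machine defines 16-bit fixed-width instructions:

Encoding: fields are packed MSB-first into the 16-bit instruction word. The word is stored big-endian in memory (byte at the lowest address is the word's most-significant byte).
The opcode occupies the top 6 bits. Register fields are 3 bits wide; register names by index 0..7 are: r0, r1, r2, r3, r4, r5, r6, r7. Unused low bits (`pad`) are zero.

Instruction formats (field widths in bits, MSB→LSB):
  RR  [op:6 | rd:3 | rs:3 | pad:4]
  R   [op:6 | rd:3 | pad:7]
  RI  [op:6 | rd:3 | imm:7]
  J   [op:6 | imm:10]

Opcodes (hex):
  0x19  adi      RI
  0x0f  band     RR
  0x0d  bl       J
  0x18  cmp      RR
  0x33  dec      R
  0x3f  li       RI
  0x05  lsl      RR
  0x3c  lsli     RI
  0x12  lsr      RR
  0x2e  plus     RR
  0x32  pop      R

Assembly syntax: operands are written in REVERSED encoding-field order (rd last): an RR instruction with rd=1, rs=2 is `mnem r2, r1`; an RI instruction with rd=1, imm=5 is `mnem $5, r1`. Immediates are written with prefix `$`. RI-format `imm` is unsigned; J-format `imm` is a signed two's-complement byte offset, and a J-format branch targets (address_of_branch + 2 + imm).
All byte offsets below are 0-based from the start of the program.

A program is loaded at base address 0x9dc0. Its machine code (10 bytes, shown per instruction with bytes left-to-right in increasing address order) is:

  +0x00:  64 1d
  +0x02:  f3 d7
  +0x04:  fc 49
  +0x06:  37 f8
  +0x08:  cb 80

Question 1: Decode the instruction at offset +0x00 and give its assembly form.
+0x00: 64 1d ⇒ word 0x641d (big)
  op=0x641d>>10=0x19 ⇒ adi (RI)
  rd: (w>>7)&0x7=0x0 → r0
  imm: (w>>0)&0x7f=0x1d → $29

adi $29, r0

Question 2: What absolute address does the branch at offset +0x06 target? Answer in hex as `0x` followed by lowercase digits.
0x9dc0

off 0x06: read 37 f8 as big → 0x37f8
  opcode bits[15:10]=0xd: bl/J
  [9:0] imm=1016 (s10→-8) = $-8
  target = base 0x9dc0 + off 0x06 + 2 + imm -8 = 0x9dc0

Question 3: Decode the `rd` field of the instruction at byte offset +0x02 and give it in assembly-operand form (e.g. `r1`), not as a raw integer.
+0x02: f3 d7 ⇒ word 0xf3d7 (big)
  op=0xf3d7>>10=0x3c ⇒ lsli (RI)
  rd: (w>>7)&0x7=0x7 → r7
  imm: (w>>0)&0x7f=0x57 → $87

r7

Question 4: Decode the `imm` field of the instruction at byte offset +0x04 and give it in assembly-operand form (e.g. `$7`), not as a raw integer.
$73

off 0x04: read fc 49 as big → 0xfc49
  op=0xfc49>>10=0x3f ⇒ li (RI)
  rd: (w>>7)&0x7=0x0 → r0
  imm: (w>>0)&0x7f=0x49 → $73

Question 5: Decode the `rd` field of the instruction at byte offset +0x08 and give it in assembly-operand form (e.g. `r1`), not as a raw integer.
r7

[08] cb 80 → 0xcb80
  top 6b → 0x32 → pop [R]
  rd@[9:7]=0x7 ⇒ r7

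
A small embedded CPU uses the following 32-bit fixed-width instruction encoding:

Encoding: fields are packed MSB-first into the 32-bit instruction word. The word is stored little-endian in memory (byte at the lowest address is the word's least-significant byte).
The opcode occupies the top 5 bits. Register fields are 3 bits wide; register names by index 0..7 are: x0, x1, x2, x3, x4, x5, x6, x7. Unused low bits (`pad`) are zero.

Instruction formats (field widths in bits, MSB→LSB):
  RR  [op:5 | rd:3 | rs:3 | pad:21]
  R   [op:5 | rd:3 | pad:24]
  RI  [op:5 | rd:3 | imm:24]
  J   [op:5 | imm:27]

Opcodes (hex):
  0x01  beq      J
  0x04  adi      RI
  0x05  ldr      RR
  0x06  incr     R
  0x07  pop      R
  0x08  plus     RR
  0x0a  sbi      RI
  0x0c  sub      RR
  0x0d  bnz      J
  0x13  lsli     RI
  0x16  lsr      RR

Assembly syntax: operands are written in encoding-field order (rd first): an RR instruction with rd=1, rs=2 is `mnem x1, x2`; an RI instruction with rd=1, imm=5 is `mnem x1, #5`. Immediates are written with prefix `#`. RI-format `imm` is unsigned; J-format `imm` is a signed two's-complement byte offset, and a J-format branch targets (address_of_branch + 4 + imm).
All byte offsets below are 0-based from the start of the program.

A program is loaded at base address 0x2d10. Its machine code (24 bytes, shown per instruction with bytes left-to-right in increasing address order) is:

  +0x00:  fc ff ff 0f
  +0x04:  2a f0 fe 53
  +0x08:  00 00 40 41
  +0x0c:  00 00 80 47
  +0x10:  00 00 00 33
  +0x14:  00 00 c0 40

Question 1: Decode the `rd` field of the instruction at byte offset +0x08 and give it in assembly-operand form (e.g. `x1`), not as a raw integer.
[08] 00 00 40 41 → 0x41400000
  opcode bits[31:27]=0x8: plus/RR
  rd@[26:24]=0x1 ⇒ x1
  rs@[23:21]=0x2 ⇒ x2

x1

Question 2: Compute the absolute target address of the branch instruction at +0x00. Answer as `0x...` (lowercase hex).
0x2d10

off 0x00: read fc ff ff 0f as little → 0x0ffffffc
  opcode bits[31:27]=0x1: beq/J
  [26:0] imm=134217724 (s27→-4) = #-4
  target = base 0x2d10 + off 0x00 + 4 + imm -4 = 0x2d10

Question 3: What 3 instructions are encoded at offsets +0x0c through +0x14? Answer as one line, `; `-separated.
plus x7, x4; incr x3; plus x0, x6

@+0c  little-endian(00 00 80 47) = 0x47800000
  opcode bits[31:27]=0x8: plus/RR
  [26:24] rd=7 = x7
  [23:21] rs=4 = x4
@+10  little-endian(00 00 00 33) = 0x33000000
  opcode bits[31:27]=0x6: incr/R
  [26:24] rd=3 = x3
@+14  little-endian(00 00 c0 40) = 0x40c00000
  opcode bits[31:27]=0x8: plus/RR
  [26:24] rd=0 = x0
  [23:21] rs=6 = x6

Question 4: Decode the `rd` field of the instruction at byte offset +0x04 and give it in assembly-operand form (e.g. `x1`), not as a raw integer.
x3

@+04  little-endian(2a f0 fe 53) = 0x53fef02a
  op=0x53fef02a>>27=0xa ⇒ sbi (RI)
  rd@[26:24]=0x3 ⇒ x3
  imm@[23:0]=0xfef02a ⇒ #16707626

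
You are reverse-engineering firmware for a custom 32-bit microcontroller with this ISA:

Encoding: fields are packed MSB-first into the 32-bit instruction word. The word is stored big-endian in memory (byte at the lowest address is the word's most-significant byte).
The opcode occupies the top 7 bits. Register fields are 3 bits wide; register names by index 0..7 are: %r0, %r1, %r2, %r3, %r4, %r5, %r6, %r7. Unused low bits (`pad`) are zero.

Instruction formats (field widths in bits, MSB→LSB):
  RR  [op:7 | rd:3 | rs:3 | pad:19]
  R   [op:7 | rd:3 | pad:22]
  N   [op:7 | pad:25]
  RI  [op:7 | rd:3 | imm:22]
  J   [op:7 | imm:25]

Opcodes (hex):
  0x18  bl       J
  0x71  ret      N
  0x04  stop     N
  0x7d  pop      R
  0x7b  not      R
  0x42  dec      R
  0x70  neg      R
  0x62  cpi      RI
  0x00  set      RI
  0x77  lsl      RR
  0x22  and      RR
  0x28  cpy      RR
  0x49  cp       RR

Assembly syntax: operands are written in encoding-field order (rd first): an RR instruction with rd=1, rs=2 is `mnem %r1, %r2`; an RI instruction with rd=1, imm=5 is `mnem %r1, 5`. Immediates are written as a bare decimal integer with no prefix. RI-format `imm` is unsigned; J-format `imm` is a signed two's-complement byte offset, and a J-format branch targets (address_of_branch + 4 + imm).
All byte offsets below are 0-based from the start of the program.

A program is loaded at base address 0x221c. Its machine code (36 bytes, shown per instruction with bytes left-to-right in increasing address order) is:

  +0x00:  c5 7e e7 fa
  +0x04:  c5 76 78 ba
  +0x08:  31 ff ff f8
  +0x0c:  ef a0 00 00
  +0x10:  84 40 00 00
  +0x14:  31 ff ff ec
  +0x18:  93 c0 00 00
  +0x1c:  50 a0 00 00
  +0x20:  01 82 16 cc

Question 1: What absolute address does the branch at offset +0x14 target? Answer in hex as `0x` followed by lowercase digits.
off 0x14: read 31 ff ff ec as big → 0x31ffffec
  opcode bits[31:25]=0x18: bl/J
  imm@[24:0]=0x1ffffec (s25→-20) ⇒ -20
  target = base 0x221c + off 0x14 + 4 + imm -20 = 0x2220

0x2220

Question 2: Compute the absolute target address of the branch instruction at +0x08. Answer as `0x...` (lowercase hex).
0x2220

off 0x08: read 31 ff ff f8 as big → 0x31fffff8
  op=0x31fffff8>>25=0x18 ⇒ bl (J)
  imm@[24:0]=0x1fffff8 (s25→-8) ⇒ -8
  target = base 0x221c + off 0x08 + 4 + imm -8 = 0x2220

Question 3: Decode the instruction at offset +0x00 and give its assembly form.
cpi %r5, 4122618

@+00  big-endian(c5 7e e7 fa) = 0xc57ee7fa
  opcode bits[31:25]=0x62: cpi/RI
  rd@[24:22]=0x5 ⇒ %r5
  imm@[21:0]=0x3ee7fa ⇒ 4122618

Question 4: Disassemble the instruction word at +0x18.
cp %r7, %r0

[18] 93 c0 00 00 → 0x93c00000
  top 7b → 0x49 → cp [RR]
  rd@[24:22]=0x7 ⇒ %r7
  rs@[21:19]=0x0 ⇒ %r0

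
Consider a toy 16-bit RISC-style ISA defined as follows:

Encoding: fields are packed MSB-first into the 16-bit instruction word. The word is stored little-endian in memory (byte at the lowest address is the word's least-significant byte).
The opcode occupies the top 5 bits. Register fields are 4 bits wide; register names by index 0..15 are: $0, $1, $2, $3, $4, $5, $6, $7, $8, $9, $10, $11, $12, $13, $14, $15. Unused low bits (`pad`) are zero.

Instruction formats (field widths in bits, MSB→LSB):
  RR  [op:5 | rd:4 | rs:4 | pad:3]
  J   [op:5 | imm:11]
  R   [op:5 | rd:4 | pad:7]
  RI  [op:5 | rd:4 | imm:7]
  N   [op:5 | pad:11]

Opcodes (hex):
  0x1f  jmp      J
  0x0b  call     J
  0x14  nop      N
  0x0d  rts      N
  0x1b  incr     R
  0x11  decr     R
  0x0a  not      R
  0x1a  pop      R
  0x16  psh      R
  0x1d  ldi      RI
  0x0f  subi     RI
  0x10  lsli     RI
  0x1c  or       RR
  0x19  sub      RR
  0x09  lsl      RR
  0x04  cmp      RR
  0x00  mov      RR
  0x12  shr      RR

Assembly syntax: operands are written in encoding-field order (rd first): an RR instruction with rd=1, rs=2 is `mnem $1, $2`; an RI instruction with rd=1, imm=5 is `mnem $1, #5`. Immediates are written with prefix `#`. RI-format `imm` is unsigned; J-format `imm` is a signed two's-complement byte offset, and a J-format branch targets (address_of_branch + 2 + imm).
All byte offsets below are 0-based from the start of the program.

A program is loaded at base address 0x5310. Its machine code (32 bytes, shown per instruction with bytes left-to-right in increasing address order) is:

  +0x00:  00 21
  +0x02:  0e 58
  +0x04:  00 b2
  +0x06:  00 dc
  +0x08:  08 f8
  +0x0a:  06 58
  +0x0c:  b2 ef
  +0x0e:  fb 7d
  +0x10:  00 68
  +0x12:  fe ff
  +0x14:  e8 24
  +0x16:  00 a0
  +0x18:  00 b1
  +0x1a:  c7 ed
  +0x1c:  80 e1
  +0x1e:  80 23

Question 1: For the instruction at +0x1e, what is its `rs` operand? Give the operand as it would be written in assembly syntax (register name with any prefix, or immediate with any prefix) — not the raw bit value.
$0

[1e] 80 23 → 0x2380
  op=0x2380>>11=0x4 ⇒ cmp (RR)
  rd: (w>>7)&0xf=0x7 → $7
  rs: (w>>3)&0xf=0x0 → $0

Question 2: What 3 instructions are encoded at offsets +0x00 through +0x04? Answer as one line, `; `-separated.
cmp $2, $0; call #14; psh $4

off 0x00: read 00 21 as little → 0x2100
  top 5b → 0x4 → cmp [RR]
  [10:7] rd=2 = $2
  [6:3] rs=0 = $0
off 0x02: read 0e 58 as little → 0x580e
  top 5b → 0xb → call [J]
  [10:0] imm=14 = #14
off 0x04: read 00 b2 as little → 0xb200
  top 5b → 0x16 → psh [R]
  [10:7] rd=4 = $4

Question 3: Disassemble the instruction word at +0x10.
rts

+0x10: 00 68 ⇒ word 0x6800 (little)
  op=0x6800>>11=0xd ⇒ rts (N)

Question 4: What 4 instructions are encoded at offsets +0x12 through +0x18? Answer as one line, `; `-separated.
jmp #-2; cmp $9, $13; nop; psh $2

[12] fe ff → 0xfffe
  op=0xfffe>>11=0x1f ⇒ jmp (J)
  [10:0] imm=2046 (s11→-2) = #-2
[14] e8 24 → 0x24e8
  op=0x24e8>>11=0x4 ⇒ cmp (RR)
  [10:7] rd=9 = $9
  [6:3] rs=13 = $13
[16] 00 a0 → 0xa000
  op=0xa000>>11=0x14 ⇒ nop (N)
[18] 00 b1 → 0xb100
  op=0xb100>>11=0x16 ⇒ psh (R)
  [10:7] rd=2 = $2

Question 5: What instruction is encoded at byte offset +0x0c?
@+0c  little-endian(b2 ef) = 0xefb2
  op=0xefb2>>11=0x1d ⇒ ldi (RI)
  [10:7] rd=15 = $15
  [6:0] imm=50 = #50

ldi $15, #50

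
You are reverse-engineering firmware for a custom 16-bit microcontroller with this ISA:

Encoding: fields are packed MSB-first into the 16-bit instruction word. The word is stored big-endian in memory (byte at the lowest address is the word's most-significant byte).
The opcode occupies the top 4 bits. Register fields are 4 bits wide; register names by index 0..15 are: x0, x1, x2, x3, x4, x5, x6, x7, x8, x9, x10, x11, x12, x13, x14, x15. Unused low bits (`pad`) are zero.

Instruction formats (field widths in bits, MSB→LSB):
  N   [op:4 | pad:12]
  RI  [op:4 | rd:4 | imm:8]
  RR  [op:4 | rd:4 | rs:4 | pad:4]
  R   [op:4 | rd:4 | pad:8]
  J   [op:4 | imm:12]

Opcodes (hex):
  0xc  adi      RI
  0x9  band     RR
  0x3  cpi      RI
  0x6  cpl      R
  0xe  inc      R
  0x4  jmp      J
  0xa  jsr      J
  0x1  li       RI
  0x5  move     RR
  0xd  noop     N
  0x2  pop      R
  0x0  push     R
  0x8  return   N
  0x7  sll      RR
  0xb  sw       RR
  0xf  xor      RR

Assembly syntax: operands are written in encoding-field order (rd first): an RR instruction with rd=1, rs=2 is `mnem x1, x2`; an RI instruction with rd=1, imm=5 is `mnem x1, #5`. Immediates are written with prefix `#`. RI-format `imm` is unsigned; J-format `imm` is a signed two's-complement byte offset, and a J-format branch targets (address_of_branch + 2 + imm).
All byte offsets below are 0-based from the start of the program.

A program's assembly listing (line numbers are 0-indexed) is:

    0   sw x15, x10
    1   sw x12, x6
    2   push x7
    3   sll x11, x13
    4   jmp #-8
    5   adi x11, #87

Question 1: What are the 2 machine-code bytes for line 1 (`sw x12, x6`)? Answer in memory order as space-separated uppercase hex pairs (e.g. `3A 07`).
L1: sw op=0xb:4|rd=12:4|rs=6:4|pad=0:4 ⇒ 0xbc60 ⇒ big bc 60

BC 60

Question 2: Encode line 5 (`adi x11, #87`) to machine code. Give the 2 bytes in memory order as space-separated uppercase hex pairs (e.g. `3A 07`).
line 5 (adi): pack op=0xc:4|rd=11:4|imm=87:8 = 0xcb57; big→ cb 57

CB 57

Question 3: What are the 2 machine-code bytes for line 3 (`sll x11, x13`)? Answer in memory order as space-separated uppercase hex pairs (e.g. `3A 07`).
3. sll fields op=0x7:4|rd=11:4|rs=13:4|pad=0:4 → word 7bd0h → 7b d0

7B D0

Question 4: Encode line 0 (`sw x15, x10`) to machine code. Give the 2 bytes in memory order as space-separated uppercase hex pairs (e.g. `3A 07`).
BF A0

0. sw fields op=0xb:4|rd=15:4|rs=10:4|pad=0:4 → word bfa0h → bf a0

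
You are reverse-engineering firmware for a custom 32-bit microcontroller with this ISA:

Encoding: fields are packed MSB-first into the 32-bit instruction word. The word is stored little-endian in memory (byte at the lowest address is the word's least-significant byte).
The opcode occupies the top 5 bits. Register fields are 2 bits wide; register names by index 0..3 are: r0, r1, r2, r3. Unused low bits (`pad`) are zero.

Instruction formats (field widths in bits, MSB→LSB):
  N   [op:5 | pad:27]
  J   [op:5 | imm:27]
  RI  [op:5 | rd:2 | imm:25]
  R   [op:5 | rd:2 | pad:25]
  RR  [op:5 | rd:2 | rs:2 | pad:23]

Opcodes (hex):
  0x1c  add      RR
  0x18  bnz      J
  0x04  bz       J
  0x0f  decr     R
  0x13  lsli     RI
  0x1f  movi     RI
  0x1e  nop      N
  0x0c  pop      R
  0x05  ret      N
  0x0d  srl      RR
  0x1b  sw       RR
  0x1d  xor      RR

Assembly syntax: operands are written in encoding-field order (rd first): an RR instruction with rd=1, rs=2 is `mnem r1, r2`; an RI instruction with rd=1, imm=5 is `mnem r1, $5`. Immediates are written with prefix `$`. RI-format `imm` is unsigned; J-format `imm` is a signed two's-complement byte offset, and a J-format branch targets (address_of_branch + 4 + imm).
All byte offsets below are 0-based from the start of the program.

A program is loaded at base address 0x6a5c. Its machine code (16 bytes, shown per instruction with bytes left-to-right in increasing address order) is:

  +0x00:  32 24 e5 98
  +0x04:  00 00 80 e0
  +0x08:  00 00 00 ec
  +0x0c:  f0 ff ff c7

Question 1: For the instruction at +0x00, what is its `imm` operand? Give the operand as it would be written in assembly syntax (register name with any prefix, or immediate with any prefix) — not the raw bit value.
off 0x00: read 32 24 e5 98 as little → 0x98e52432
  op=0x98e52432>>27=0x13 ⇒ lsli (RI)
  rd@[26:25]=0x0 ⇒ r0
  imm@[24:0]=0xe52432 ⇒ $15017010

$15017010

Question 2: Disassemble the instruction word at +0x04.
off 0x04: read 00 00 80 e0 as little → 0xe0800000
  op=0xe0800000>>27=0x1c ⇒ add (RR)
  rd@[26:25]=0x0 ⇒ r0
  rs@[24:23]=0x1 ⇒ r1

add r0, r1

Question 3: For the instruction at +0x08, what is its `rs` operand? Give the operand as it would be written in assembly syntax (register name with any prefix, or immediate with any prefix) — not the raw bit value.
r0

[08] 00 00 00 ec → 0xec000000
  top 5b → 0x1d → xor [RR]
  [26:25] rd=2 = r2
  [24:23] rs=0 = r0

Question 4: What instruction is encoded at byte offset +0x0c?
bnz $-16

+0x0c: f0 ff ff c7 ⇒ word 0xc7fffff0 (little)
  op=0xc7fffff0>>27=0x18 ⇒ bnz (J)
  [26:0] imm=134217712 (s27→-16) = $-16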